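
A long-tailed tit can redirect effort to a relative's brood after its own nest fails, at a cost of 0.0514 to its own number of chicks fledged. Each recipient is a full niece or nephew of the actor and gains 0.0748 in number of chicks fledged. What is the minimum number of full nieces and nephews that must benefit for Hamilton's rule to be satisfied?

r to a full niece or nephew = 0.25 (full aunt/uncle↔niece/nephew: two paths of length 3 through the shared grandparent pair: r = 2·(1/2)^3 = 1/4).
Hamilton's rule: n·r·B > C  ⇒  n > C/(r·B) = 0.0514/(0.25·0.0748) = 2.749.
The smallest integer exceeding 2.749 is 3.

3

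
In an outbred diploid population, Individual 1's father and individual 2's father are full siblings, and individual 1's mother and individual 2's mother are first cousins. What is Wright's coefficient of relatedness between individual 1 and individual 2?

0.15625

Wright's path rule: contributions from independent ancestry routes add.
Individual 1 and individual 2 are related in two ways: first cousins through their fathers (r = 1/8) and second cousins through their mothers (r = 1/32).
r = 1/8 + 1/32 = 0.15625.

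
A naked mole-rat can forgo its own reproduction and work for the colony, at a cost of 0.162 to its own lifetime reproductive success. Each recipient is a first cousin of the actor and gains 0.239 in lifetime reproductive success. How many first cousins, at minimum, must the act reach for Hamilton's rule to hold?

r to a first cousin = 0.125 (first cousins share one grandparent pair — two paths of length 4: r = 2·(1/2)^4 = 1/8).
Hamilton's rule: n·r·B > C  ⇒  n > C/(r·B) = 0.162/(0.125·0.239) = 5.423.
The smallest integer exceeding 5.423 is 6.

6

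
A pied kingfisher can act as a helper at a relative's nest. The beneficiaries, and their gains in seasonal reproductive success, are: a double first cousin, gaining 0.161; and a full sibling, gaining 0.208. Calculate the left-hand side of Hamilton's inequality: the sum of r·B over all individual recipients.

r to a double first cousin = 1/4 (double first cousins share both grandparent pairs — four paths of length 4: r = 4·(1/2)^4 = 1/4).
r to a full sibling = 1/2 (full sibs share both parents — two paths of length 2: r = 2·(1/2)^2 = 1/2).
Summing one r·B term per recipient: 1·0.25·0.161 + 1·0.5·0.208 = 0.14425.

0.14425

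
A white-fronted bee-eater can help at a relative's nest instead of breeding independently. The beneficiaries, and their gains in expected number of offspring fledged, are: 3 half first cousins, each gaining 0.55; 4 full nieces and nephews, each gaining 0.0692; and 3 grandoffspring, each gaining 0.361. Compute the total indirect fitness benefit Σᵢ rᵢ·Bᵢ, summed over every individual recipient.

0.443075

r to a half first cousin = 1/16 (half first cousins share one grandparent — one path of length 4: r = (1/2)^4 = 1/16).
r to a full niece or nephew = 0.25 (full aunt/uncle↔niece/nephew: two paths of length 3 through the shared grandparent pair: r = 2·(1/2)^3 = 1/4).
r to a grandoffspring = 1/4 (two parent–offspring links: r = (1/2)^2 = 1/4).
Summing one r·B term per recipient: 3·0.0625·0.55 + 4·0.25·0.0692 + 3·0.25·0.361 = 0.443075.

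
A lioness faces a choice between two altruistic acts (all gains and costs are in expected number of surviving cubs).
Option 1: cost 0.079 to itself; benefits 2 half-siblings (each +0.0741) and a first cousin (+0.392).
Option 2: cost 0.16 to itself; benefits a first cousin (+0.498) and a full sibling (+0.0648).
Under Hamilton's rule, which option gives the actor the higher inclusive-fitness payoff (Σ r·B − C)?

Option 1: r to a half-sibling = 0.25.
Option 1: r to a first cousin = 0.125.
Option 1: Σ r·B − C = (2·0.25·0.0741 + 1·0.125·0.392) − 0.079 = 0.00705.
Option 2: r to a first cousin = 0.125.
Option 2: r to a full sibling = 0.5.
Option 2: Σ r·B − C = (1·0.125·0.498 + 1·0.5·0.0648) − 0.16 = -0.06535.
Option 1 has the higher net inclusive-fitness payoff.

Option 1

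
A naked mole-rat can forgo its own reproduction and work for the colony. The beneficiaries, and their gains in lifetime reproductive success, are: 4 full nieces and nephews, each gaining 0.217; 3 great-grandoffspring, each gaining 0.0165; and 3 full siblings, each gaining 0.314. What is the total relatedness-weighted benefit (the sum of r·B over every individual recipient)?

0.6941875

r to a full niece or nephew = 0.25 (full aunt/uncle↔niece/nephew: two paths of length 3 through the shared grandparent pair: r = 2·(1/2)^3 = 1/4).
r to a great-grandoffspring = 0.125 (three parent–offspring links: r = (1/2)^3 = 1/8).
r to a full sibling = 1/2 (full sibs share both parents — two paths of length 2: r = 2·(1/2)^2 = 1/2).
Summing one r·B term per recipient: 4·0.25·0.217 + 3·0.125·0.0165 + 3·0.5·0.314 = 0.6941875.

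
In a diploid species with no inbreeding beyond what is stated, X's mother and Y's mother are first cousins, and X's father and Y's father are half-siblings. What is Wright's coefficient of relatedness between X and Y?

0.09375

Independent pedigree routes through distinct common ancestors add.
X and Y are related in two ways: second cousins through their mothers (r = 1/32) and half first cousins through their fathers (r = 1/16).
r = 1/32 + 1/16 = 0.09375.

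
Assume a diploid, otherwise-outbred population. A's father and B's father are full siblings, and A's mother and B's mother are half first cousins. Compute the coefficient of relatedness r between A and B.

0.140625

Relatedness sums over independent paths through distinct common ancestors.
A and B are related in two ways: first cousins through their fathers (r = 1/8) and half second cousins through their mothers (r = 1/64).
r = 1/8 + 1/64 = 9/64 = 0.140625.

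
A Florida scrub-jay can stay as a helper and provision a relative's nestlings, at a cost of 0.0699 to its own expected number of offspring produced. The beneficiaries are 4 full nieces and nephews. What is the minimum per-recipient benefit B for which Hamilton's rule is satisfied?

r to a full niece or nephew = 0.25 (full aunt/uncle↔niece/nephew: two paths of length 3 through the shared grandparent pair: r = 2·(1/2)^3 = 1/4).
Hamilton's rule with n recipients of equal r: n·r·B > C, so B > C/(n·r) = 0.0699/(4·0.25) = 0.0699.

0.0699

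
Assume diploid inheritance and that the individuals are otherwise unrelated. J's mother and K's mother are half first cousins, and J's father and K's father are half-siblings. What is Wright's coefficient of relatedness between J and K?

Wright's path rule: contributions from independent ancestry routes add.
J and K are related in two ways: half second cousins through their mothers (r = 1/64) and half first cousins through their fathers (r = 1/16).
r = 1/64 + 1/16 = 0.078125.

0.078125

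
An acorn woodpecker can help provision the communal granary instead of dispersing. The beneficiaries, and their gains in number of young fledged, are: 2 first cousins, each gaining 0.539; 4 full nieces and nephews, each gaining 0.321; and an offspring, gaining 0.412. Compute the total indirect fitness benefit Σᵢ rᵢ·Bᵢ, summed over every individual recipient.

r to a first cousin = 0.125 (first cousins share one grandparent pair — two paths of length 4: r = 2·(1/2)^4 = 1/8).
r to a full niece or nephew = 0.25 (full aunt/uncle↔niece/nephew: two paths of length 3 through the shared grandparent pair: r = 2·(1/2)^3 = 1/4).
r to an offspring = 0.5 (one parent–offspring link: r = (1/2)^1 = 1/2).
Summing one r·B term per recipient: 2·0.125·0.539 + 4·0.25·0.321 + 1·0.5·0.412 = 0.66175.

0.66175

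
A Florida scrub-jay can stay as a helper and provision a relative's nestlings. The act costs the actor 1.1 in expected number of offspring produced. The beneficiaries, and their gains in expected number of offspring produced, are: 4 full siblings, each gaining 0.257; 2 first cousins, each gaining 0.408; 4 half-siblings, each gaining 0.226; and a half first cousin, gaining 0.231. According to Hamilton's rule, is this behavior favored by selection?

No

Hamilton's rule: the trait is favored when the sum of r·B over every recipient exceeds the actor's cost C.
r to a full sibling = 1/2 (full sibs share both parents — two paths of length 2: r = 2·(1/2)^2 = 1/2).
r to a first cousin = 0.125 (first cousins share one grandparent pair — two paths of length 4: r = 2·(1/2)^4 = 1/8).
r to a half-sibling = 1/4 (half-sibs share one parent — one path of length 2: r = (1/2)^2 = 1/4).
r to a half first cousin = 0.0625 (half first cousins share one grandparent — one path of length 4: r = (1/2)^4 = 1/16).
Summing one r·B term per recipient: 4·0.5·0.257 + 2·0.125·0.408 + 4·0.25·0.226 + 1·0.0625·0.231 = 0.8564375.
0.8564375 < 1.1: the indirect benefit is less than the cost.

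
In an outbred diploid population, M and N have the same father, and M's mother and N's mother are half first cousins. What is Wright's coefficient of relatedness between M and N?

Relatedness sums over independent paths through distinct common ancestors.
M and N are related in two ways: half-sibs through their shared father (r = 1/4) and half second cousins through their mothers (r = 1/64).
r = 1/4 + 1/64 = 0.265625.

0.265625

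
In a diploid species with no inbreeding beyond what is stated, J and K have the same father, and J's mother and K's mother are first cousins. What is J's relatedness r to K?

0.28125

Independent pedigree routes through distinct common ancestors add.
J and K are related in two ways: half-sibs through their shared father (r = 1/4) and second cousins through their mothers (r = 1/32).
r = 1/4 + 1/32 = 9/32 = 0.28125.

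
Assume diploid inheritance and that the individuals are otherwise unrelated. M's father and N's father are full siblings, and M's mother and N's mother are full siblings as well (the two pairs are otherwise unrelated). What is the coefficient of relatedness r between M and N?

With two independent routes of shared ancestry, r is the sum of the two contributions.
M and N are related in two ways: first cousins through their fathers (r = 1/8) and first cousins through their mothers (r = 1/8) — i.e. double first cousins.
r = 1/8 + 1/8 = 0.25.

0.25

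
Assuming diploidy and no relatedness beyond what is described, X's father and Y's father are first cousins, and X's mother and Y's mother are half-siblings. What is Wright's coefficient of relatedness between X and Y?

0.09375

With two independent routes of shared ancestry, r is the sum of the two contributions.
X and Y are related in two ways: second cousins through their fathers (r = 1/32) and half first cousins through their mothers (r = 1/16).
r = 1/32 + 1/16 = 3/32 = 0.09375.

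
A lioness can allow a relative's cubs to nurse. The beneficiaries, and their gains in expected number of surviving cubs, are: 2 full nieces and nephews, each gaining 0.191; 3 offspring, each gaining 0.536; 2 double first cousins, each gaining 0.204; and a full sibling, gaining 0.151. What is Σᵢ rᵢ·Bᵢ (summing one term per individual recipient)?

1.077

r to a full niece or nephew = 0.25 (full aunt/uncle↔niece/nephew: two paths of length 3 through the shared grandparent pair: r = 2·(1/2)^3 = 1/4).
r to an offspring = 1/2 (one parent–offspring link: r = (1/2)^1 = 1/2).
r to a double first cousin = 0.25 (double first cousins share both grandparent pairs — four paths of length 4: r = 4·(1/2)^4 = 1/4).
r to a full sibling = 0.5 (full sibs share both parents — two paths of length 2: r = 2·(1/2)^2 = 1/2).
Summing one r·B term per recipient: 2·0.25·0.191 + 3·0.5·0.536 + 2·0.25·0.204 + 1·0.5·0.151 = 1.077.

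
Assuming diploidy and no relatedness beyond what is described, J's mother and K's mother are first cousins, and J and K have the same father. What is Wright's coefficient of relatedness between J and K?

Independent pedigree routes through distinct common ancestors add.
J and K are related in two ways: second cousins through their mothers (r = 1/32) and half-sibs through their shared father (r = 1/4).
r = 1/32 + 1/4 = 0.28125.

0.28125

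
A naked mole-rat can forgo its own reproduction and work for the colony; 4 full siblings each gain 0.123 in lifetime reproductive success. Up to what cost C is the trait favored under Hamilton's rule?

r to a full sibling = 1/2 (full sibs share both parents — two paths of length 2: r = 2·(1/2)^2 = 1/2).
Hamilton's rule: n·r·B > C, so the trait is favored while C < n·r·B = 4·0.5·0.123 = 0.246.

0.246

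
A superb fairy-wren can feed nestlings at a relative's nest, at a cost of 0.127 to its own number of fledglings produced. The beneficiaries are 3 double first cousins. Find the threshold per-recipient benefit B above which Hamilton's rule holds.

0.1693

r to a double first cousin = 1/4 (double first cousins share both grandparent pairs — four paths of length 4: r = 4·(1/2)^4 = 1/4).
Hamilton's rule with n recipients of equal r: n·r·B > C, so B > C/(n·r) = 0.127/(3·0.25) = 0.1693.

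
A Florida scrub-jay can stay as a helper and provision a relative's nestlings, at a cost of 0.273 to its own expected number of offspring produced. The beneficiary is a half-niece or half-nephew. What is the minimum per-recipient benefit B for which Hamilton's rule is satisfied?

r to a half-niece or half-nephew = 1/8 (half-aunt/uncle↔niece/nephew: one path of length 3: r = (1/2)^3 = 1/8).
Hamilton's rule with n recipients of equal r: n·r·B > C, so B > C/(n·r) = 0.273/(1·0.125) = 2.184.

2.184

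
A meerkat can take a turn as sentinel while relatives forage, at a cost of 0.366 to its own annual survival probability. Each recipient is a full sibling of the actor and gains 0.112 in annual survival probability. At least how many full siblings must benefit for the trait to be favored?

r to a full sibling = 1/2 (full sibs share both parents — two paths of length 2: r = 2·(1/2)^2 = 1/2).
Hamilton's rule: n·r·B > C  ⇒  n > C/(r·B) = 0.366/(0.5·0.112) = 6.536.
The smallest integer exceeding 6.536 is 7.

7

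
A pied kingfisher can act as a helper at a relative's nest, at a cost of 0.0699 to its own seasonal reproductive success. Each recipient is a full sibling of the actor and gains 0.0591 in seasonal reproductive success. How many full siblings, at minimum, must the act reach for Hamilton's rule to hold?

r to a full sibling = 0.5 (full sibs share both parents — two paths of length 2: r = 2·(1/2)^2 = 1/2).
Hamilton's rule: n·r·B > C  ⇒  n > C/(r·B) = 0.0699/(0.5·0.0591) = 2.365.
The smallest integer exceeding 2.365 is 3.

3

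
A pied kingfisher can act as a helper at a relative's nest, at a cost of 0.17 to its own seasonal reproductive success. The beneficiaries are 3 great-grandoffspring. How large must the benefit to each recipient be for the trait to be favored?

r to a great-grandoffspring = 0.125 (three parent–offspring links: r = (1/2)^3 = 1/8).
Hamilton's rule with n recipients of equal r: n·r·B > C, so B > C/(n·r) = 0.17/(3·0.125) = 0.4533.

0.4533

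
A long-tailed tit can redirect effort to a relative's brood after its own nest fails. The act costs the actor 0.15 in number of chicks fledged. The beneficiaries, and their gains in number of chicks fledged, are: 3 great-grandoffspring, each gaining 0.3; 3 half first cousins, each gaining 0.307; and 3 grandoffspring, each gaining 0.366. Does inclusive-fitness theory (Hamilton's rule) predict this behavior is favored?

Hamilton's rule: the trait is favored when the sum of r·B over every recipient exceeds the actor's cost C.
r to a great-grandoffspring = 1/8 (three parent–offspring links: r = (1/2)^3 = 1/8).
r to a half first cousin = 0.0625 (half first cousins share one grandparent — one path of length 4: r = (1/2)^4 = 1/16).
r to a grandoffspring = 1/4 (two parent–offspring links: r = (1/2)^2 = 1/4).
Summing one r·B term per recipient: 3·0.125·0.3 + 3·0.0625·0.307 + 3·0.25·0.366 = 0.4445625.
0.4445625 > 0.15: the indirect benefit exceeds the cost.

Yes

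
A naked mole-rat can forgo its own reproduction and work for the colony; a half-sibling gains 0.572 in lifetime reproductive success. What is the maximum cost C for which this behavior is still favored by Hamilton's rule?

0.143

r to a half-sibling = 0.25 (half-sibs share one parent — one path of length 2: r = (1/2)^2 = 1/4).
Hamilton's rule: n·r·B > C, so the trait is favored while C < n·r·B = 1·0.25·0.572 = 0.143.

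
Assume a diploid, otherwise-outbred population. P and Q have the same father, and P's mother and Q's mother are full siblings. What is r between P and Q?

Wright's path rule: contributions from independent ancestry routes add.
P and Q are related in two ways: half-sibs through their shared father (r = 1/4) and first cousins through their mothers (r = 1/8).
r = 1/4 + 1/8 = 0.375.

0.375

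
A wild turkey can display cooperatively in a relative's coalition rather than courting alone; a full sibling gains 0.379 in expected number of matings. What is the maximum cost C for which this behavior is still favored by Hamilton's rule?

0.1895

r to a full sibling = 1/2 (full sibs share both parents — two paths of length 2: r = 2·(1/2)^2 = 1/2).
Hamilton's rule: n·r·B > C, so the trait is favored while C < n·r·B = 1·0.5·0.379 = 0.1895.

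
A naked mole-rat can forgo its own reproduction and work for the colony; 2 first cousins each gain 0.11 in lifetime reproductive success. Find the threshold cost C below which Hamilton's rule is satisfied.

0.0275

r to a first cousin = 0.125 (first cousins share one grandparent pair — two paths of length 4: r = 2·(1/2)^4 = 1/8).
Hamilton's rule: n·r·B > C, so the trait is favored while C < n·r·B = 2·0.125·0.11 = 0.0275.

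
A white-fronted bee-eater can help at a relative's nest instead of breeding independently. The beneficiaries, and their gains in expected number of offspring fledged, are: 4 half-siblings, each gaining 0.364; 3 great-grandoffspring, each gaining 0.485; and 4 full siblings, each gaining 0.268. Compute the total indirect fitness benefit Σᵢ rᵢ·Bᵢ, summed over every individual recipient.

r to a half-sibling = 1/4 (half-sibs share one parent — one path of length 2: r = (1/2)^2 = 1/4).
r to a great-grandoffspring = 0.125 (three parent–offspring links: r = (1/2)^3 = 1/8).
r to a full sibling = 1/2 (full sibs share both parents — two paths of length 2: r = 2·(1/2)^2 = 1/2).
Summing one r·B term per recipient: 4·0.25·0.364 + 3·0.125·0.485 + 4·0.5·0.268 = 1.081875.

1.081875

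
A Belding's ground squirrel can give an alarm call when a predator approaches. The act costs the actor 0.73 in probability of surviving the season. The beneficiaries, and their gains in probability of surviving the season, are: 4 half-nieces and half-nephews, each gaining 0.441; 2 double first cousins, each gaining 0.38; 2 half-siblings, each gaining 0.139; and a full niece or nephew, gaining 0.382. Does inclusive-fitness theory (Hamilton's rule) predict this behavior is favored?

No

Hamilton's rule: the trait is favored when the sum of r·B over every recipient exceeds the actor's cost C.
r to a half-niece or half-nephew = 1/8 (half-aunt/uncle↔niece/nephew: one path of length 3: r = (1/2)^3 = 1/8).
r to a double first cousin = 1/4 (double first cousins share both grandparent pairs — four paths of length 4: r = 4·(1/2)^4 = 1/4).
r to a half-sibling = 1/4 (half-sibs share one parent — one path of length 2: r = (1/2)^2 = 1/4).
r to a full niece or nephew = 0.25 (full aunt/uncle↔niece/nephew: two paths of length 3 through the shared grandparent pair: r = 2·(1/2)^3 = 1/4).
Summing one r·B term per recipient: 4·0.125·0.441 + 2·0.25·0.38 + 2·0.25·0.139 + 1·0.25·0.382 = 0.5755.
0.5755 < 0.73: the indirect benefit is less than the cost.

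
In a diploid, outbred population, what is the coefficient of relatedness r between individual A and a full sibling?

0.5

Full sibs share both parents — two paths of length 2: r = 2·(1/2)^2 = 1/2.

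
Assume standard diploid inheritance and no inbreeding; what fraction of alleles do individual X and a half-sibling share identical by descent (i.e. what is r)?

Each parent–offspring link contributes a factor of 1/2, and independent paths through distinct common ancestors add.
Half-sibs share one parent — one path of length 2: r = (1/2)^2 = 1/4.

0.25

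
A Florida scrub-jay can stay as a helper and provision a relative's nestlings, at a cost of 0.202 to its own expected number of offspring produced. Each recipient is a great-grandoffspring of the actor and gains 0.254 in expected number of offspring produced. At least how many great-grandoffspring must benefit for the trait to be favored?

7

r to a great-grandoffspring = 0.125 (three parent–offspring links: r = (1/2)^3 = 1/8).
Hamilton's rule: n·r·B > C  ⇒  n > C/(r·B) = 0.202/(0.125·0.254) = 6.362.
The smallest integer exceeding 6.362 is 7.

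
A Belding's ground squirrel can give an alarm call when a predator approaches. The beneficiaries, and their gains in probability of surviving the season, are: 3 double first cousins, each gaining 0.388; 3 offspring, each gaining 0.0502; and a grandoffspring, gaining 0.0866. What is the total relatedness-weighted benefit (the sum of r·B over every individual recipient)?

0.38795

r to a double first cousin = 0.25 (double first cousins share both grandparent pairs — four paths of length 4: r = 4·(1/2)^4 = 1/4).
r to an offspring = 0.5 (one parent–offspring link: r = (1/2)^1 = 1/2).
r to a grandoffspring = 0.25 (two parent–offspring links: r = (1/2)^2 = 1/4).
Summing one r·B term per recipient: 3·0.25·0.388 + 3·0.5·0.0502 + 1·0.25·0.0866 = 0.38795.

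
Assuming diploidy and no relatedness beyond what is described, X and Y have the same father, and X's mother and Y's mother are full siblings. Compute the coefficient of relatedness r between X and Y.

With two independent routes of shared ancestry, r is the sum of the two contributions.
X and Y are related in two ways: half-sibs through their shared father (r = 1/4) and first cousins through their mothers (r = 1/8).
r = 1/4 + 1/8 = 0.375.

0.375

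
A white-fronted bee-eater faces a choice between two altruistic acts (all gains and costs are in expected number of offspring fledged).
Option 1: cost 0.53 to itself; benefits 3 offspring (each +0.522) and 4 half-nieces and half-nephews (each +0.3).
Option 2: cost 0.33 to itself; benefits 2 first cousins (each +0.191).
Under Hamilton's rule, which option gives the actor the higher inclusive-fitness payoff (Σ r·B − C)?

Option 1

Option 1: r to an offspring = 0.5.
Option 1: r to a half-niece or half-nephew = 0.125.
Option 1: Σ r·B − C = (3·0.5·0.522 + 4·0.125·0.3) − 0.53 = 0.403.
Option 2: r to a first cousin = 0.125.
Option 2: Σ r·B − C = (2·0.125·0.191) − 0.33 = -0.28225.
Option 1 has the higher net inclusive-fitness payoff.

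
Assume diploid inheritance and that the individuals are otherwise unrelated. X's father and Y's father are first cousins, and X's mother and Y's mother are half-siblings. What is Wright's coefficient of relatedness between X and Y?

Relatedness sums over independent paths through distinct common ancestors.
X and Y are related in two ways: second cousins through their fathers (r = 1/32) and half first cousins through their mothers (r = 1/16).
r = 1/32 + 1/16 = 3/32 = 0.09375.

0.09375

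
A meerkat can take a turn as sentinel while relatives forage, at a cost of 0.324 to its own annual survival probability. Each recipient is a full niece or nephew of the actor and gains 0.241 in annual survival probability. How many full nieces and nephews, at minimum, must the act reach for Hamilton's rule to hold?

6

r to a full niece or nephew = 1/4 (full aunt/uncle↔niece/nephew: two paths of length 3 through the shared grandparent pair: r = 2·(1/2)^3 = 1/4).
Hamilton's rule: n·r·B > C  ⇒  n > C/(r·B) = 0.324/(0.25·0.241) = 5.378.
The smallest integer exceeding 5.378 is 6.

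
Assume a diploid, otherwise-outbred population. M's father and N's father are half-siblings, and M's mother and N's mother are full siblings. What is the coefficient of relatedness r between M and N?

0.1875

Wright's path rule: contributions from independent ancestry routes add.
M and N are related in two ways: half first cousins through their fathers (r = 1/16) and first cousins through their mothers (r = 1/8).
r = 1/16 + 1/8 = 3/16 = 0.1875.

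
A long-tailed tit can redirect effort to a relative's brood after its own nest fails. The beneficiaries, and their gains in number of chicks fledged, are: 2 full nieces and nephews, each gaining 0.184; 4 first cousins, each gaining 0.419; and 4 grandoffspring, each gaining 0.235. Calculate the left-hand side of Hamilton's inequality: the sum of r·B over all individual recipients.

r to a full niece or nephew = 1/4 (full aunt/uncle↔niece/nephew: two paths of length 3 through the shared grandparent pair: r = 2·(1/2)^3 = 1/4).
r to a first cousin = 0.125 (first cousins share one grandparent pair — two paths of length 4: r = 2·(1/2)^4 = 1/8).
r to a grandoffspring = 1/4 (two parent–offspring links: r = (1/2)^2 = 1/4).
Summing one r·B term per recipient: 2·0.25·0.184 + 4·0.125·0.419 + 4·0.25·0.235 = 0.5365.

0.5365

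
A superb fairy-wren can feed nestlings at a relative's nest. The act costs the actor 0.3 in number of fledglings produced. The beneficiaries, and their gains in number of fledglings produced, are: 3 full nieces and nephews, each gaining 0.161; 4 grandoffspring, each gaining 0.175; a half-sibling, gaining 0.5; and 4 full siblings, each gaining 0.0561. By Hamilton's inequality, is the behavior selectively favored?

Hamilton's rule: the trait is favored when the sum of r·B over every recipient exceeds the actor's cost C.
r to a full niece or nephew = 0.25 (full aunt/uncle↔niece/nephew: two paths of length 3 through the shared grandparent pair: r = 2·(1/2)^3 = 1/4).
r to a grandoffspring = 0.25 (two parent–offspring links: r = (1/2)^2 = 1/4).
r to a half-sibling = 0.25 (half-sibs share one parent — one path of length 2: r = (1/2)^2 = 1/4).
r to a full sibling = 1/2 (full sibs share both parents — two paths of length 2: r = 2·(1/2)^2 = 1/2).
Summing one r·B term per recipient: 3·0.25·0.161 + 4·0.25·0.175 + 1·0.25·0.5 + 4·0.5·0.0561 = 0.53295.
0.53295 > 0.3: the indirect benefit exceeds the cost.

Yes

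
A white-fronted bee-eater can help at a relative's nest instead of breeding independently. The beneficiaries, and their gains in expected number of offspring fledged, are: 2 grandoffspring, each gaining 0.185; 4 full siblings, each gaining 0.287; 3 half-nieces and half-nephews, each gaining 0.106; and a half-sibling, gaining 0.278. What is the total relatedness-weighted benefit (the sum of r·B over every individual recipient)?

0.77575

r to a grandoffspring = 0.25 (two parent–offspring links: r = (1/2)^2 = 1/4).
r to a full sibling = 1/2 (full sibs share both parents — two paths of length 2: r = 2·(1/2)^2 = 1/2).
r to a half-niece or half-nephew = 1/8 (half-aunt/uncle↔niece/nephew: one path of length 3: r = (1/2)^3 = 1/8).
r to a half-sibling = 1/4 (half-sibs share one parent — one path of length 2: r = (1/2)^2 = 1/4).
Summing one r·B term per recipient: 2·0.25·0.185 + 4·0.5·0.287 + 3·0.125·0.106 + 1·0.25·0.278 = 0.77575.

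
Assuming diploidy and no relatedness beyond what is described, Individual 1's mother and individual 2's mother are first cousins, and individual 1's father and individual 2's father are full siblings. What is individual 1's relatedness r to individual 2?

0.15625

Independent pedigree routes through distinct common ancestors add.
Individual 1 and individual 2 are related in two ways: second cousins through their mothers (r = 1/32) and first cousins through their fathers (r = 1/8).
r = 1/32 + 1/8 = 5/32 = 0.15625.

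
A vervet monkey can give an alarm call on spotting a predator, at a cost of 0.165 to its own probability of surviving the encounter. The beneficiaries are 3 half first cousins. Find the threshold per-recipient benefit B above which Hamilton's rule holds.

r to a half first cousin = 0.0625 (half first cousins share one grandparent — one path of length 4: r = (1/2)^4 = 1/16).
Hamilton's rule with n recipients of equal r: n·r·B > C, so B > C/(n·r) = 0.165/(3·0.0625) = 0.88.

0.88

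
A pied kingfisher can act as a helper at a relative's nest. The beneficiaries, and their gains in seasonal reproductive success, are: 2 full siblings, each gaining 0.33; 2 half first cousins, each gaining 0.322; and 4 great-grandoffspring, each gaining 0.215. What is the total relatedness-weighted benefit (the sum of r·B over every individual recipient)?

r to a full sibling = 1/2 (full sibs share both parents — two paths of length 2: r = 2·(1/2)^2 = 1/2).
r to a half first cousin = 0.0625 (half first cousins share one grandparent — one path of length 4: r = (1/2)^4 = 1/16).
r to a great-grandoffspring = 1/8 (three parent–offspring links: r = (1/2)^3 = 1/8).
Summing one r·B term per recipient: 2·0.5·0.33 + 2·0.0625·0.322 + 4·0.125·0.215 = 0.47775.

0.47775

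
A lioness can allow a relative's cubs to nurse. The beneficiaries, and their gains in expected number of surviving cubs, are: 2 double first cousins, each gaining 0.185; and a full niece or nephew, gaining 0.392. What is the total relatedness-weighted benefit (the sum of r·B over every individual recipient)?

0.1905

r to a double first cousin = 0.25 (double first cousins share both grandparent pairs — four paths of length 4: r = 4·(1/2)^4 = 1/4).
r to a full niece or nephew = 0.25 (full aunt/uncle↔niece/nephew: two paths of length 3 through the shared grandparent pair: r = 2·(1/2)^3 = 1/4).
Summing one r·B term per recipient: 2·0.25·0.185 + 1·0.25·0.392 = 0.1905.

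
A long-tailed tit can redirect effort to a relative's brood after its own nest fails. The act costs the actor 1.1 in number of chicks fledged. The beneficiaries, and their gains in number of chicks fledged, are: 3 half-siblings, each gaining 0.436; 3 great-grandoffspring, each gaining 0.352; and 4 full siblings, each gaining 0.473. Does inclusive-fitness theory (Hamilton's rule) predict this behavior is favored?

Yes

Hamilton's rule: the trait is favored when the sum of r·B over every recipient exceeds the actor's cost C.
r to a half-sibling = 1/4 (half-sibs share one parent — one path of length 2: r = (1/2)^2 = 1/4).
r to a great-grandoffspring = 1/8 (three parent–offspring links: r = (1/2)^3 = 1/8).
r to a full sibling = 0.5 (full sibs share both parents — two paths of length 2: r = 2·(1/2)^2 = 1/2).
Summing one r·B term per recipient: 3·0.25·0.436 + 3·0.125·0.352 + 4·0.5·0.473 = 1.405.
1.405 > 1.1: the indirect benefit exceeds the cost.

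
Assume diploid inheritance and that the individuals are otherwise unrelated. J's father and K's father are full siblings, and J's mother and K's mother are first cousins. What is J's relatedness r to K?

Wright's path rule: contributions from independent ancestry routes add.
J and K are related in two ways: first cousins through their fathers (r = 1/8) and second cousins through their mothers (r = 1/32).
r = 1/8 + 1/32 = 5/32 = 0.15625.

0.15625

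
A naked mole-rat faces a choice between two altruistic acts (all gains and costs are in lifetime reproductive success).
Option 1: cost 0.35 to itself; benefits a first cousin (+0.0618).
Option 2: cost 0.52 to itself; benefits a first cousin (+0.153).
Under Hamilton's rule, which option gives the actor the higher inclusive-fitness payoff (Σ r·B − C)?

Option 1: r to a first cousin = 0.125.
Option 1: Σ r·B − C = (1·0.125·0.0618) − 0.35 = -0.342275.
Option 2: r to a first cousin = 0.125.
Option 2: Σ r·B − C = (1·0.125·0.153) − 0.52 = -0.500875.
Option 1 has the higher net inclusive-fitness payoff.

Option 1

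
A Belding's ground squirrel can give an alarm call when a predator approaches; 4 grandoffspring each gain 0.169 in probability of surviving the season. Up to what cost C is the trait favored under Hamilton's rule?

0.169

r to a grandoffspring = 0.25 (two parent–offspring links: r = (1/2)^2 = 1/4).
Hamilton's rule: n·r·B > C, so the trait is favored while C < n·r·B = 4·0.25·0.169 = 0.169.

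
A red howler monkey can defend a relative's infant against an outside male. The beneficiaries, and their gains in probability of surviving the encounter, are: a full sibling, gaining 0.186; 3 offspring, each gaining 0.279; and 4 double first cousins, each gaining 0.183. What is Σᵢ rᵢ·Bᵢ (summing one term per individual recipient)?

r to a full sibling = 1/2 (full sibs share both parents — two paths of length 2: r = 2·(1/2)^2 = 1/2).
r to an offspring = 1/2 (one parent–offspring link: r = (1/2)^1 = 1/2).
r to a double first cousin = 1/4 (double first cousins share both grandparent pairs — four paths of length 4: r = 4·(1/2)^4 = 1/4).
Summing one r·B term per recipient: 1·0.5·0.186 + 3·0.5·0.279 + 4·0.25·0.183 = 0.6945.

0.6945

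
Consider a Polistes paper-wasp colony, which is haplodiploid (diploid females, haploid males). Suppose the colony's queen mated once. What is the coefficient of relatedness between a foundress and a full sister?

Haplodiploid full sisters inherit their father's entire haploid genome identically (contributing 1/2) and on average half of their mother's contribution (1/2 · 1/2 = 1/4); r = 1/2 + 1/4 = 3/4.

0.75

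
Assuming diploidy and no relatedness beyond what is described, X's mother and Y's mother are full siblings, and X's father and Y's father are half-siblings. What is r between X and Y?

With two independent routes of shared ancestry, r is the sum of the two contributions.
X and Y are related in two ways: first cousins through their mothers (r = 1/8) and half first cousins through their fathers (r = 1/16).
r = 1/8 + 1/16 = 3/16 = 0.1875.

0.1875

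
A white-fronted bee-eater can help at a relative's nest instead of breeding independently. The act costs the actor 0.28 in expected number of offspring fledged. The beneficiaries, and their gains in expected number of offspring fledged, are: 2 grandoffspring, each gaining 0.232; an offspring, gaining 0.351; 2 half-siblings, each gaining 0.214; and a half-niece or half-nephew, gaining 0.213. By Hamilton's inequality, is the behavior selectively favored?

Hamilton's rule: the trait is favored when the sum of r·B over every recipient exceeds the actor's cost C.
r to a grandoffspring = 1/4 (two parent–offspring links: r = (1/2)^2 = 1/4).
r to an offspring = 1/2 (one parent–offspring link: r = (1/2)^1 = 1/2).
r to a half-sibling = 0.25 (half-sibs share one parent — one path of length 2: r = (1/2)^2 = 1/4).
r to a half-niece or half-nephew = 1/8 (half-aunt/uncle↔niece/nephew: one path of length 3: r = (1/2)^3 = 1/8).
Summing one r·B term per recipient: 2·0.25·0.232 + 1·0.5·0.351 + 2·0.25·0.214 + 1·0.125·0.213 = 0.425125.
0.425125 > 0.28: the indirect benefit exceeds the cost.

Yes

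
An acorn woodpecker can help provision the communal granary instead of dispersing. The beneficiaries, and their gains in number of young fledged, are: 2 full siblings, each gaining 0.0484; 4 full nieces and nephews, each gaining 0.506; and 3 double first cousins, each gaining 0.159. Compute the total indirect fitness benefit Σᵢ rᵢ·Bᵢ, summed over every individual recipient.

0.67365

r to a full sibling = 1/2 (full sibs share both parents — two paths of length 2: r = 2·(1/2)^2 = 1/2).
r to a full niece or nephew = 0.25 (full aunt/uncle↔niece/nephew: two paths of length 3 through the shared grandparent pair: r = 2·(1/2)^3 = 1/4).
r to a double first cousin = 0.25 (double first cousins share both grandparent pairs — four paths of length 4: r = 4·(1/2)^4 = 1/4).
Summing one r·B term per recipient: 2·0.5·0.0484 + 4·0.25·0.506 + 3·0.25·0.159 = 0.67365.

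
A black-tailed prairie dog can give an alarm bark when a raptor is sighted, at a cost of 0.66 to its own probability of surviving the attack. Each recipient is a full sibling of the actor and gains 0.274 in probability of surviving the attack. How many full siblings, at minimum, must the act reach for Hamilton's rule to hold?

r to a full sibling = 1/2 (full sibs share both parents — two paths of length 2: r = 2·(1/2)^2 = 1/2).
Hamilton's rule: n·r·B > C  ⇒  n > C/(r·B) = 0.66/(0.5·0.274) = 4.818.
The smallest integer exceeding 4.818 is 5.

5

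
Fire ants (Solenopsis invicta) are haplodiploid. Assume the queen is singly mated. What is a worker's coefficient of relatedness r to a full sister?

0.75

Haplodiploid full sisters inherit their father's entire haploid genome identically (contributing 1/2) and on average half of their mother's contribution (1/2 · 1/2 = 1/4); r = 1/2 + 1/4 = 3/4.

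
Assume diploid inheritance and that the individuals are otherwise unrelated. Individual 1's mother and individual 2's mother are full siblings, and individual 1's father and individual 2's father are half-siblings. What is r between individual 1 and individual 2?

Wright's path rule: contributions from independent ancestry routes add.
Individual 1 and individual 2 are related in two ways: first cousins through their mothers (r = 1/8) and half first cousins through their fathers (r = 1/16).
r = 1/8 + 1/16 = 0.1875.

0.1875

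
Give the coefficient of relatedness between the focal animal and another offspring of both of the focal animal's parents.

Each parent–offspring link contributes a factor of 1/2, and independent paths through distinct common ancestors add.
Full sibs share both parents — two paths of length 2: r = 2·(1/2)^2 = 1/2.

0.5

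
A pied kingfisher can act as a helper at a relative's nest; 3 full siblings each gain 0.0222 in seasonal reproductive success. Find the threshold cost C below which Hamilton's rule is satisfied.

0.0333

r to a full sibling = 0.5 (full sibs share both parents — two paths of length 2: r = 2·(1/2)^2 = 1/2).
Hamilton's rule: n·r·B > C, so the trait is favored while C < n·r·B = 3·0.5·0.0222 = 0.0333.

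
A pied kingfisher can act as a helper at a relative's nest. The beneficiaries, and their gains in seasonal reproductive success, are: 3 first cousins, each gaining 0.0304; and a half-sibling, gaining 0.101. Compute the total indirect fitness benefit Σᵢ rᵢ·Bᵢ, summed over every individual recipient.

r to a first cousin = 0.125 (first cousins share one grandparent pair — two paths of length 4: r = 2·(1/2)^4 = 1/8).
r to a half-sibling = 1/4 (half-sibs share one parent — one path of length 2: r = (1/2)^2 = 1/4).
Summing one r·B term per recipient: 3·0.125·0.0304 + 1·0.25·0.101 = 0.03665.

0.03665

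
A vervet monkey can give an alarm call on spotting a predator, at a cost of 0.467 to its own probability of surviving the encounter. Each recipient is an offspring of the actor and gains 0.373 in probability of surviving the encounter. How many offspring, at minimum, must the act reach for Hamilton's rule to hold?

3

r to an offspring = 0.5 (one parent–offspring link: r = (1/2)^1 = 1/2).
Hamilton's rule: n·r·B > C  ⇒  n > C/(r·B) = 0.467/(0.5·0.373) = 2.504.
The smallest integer exceeding 2.504 is 3.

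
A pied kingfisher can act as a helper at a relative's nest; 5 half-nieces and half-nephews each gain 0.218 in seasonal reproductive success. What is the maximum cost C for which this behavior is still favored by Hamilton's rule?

r to a half-niece or half-nephew = 0.125 (half-aunt/uncle↔niece/nephew: one path of length 3: r = (1/2)^3 = 1/8).
Hamilton's rule: n·r·B > C, so the trait is favored while C < n·r·B = 5·0.125·0.218 = 0.13625.

0.13625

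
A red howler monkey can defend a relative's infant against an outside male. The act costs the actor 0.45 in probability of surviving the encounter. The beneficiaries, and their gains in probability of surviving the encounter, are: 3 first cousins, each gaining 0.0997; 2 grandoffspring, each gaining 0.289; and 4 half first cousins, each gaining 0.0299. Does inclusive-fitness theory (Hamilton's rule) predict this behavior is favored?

No

Hamilton's rule: the trait is favored when the sum of r·B over every recipient exceeds the actor's cost C.
r to a first cousin = 0.125 (first cousins share one grandparent pair — two paths of length 4: r = 2·(1/2)^4 = 1/8).
r to a grandoffspring = 1/4 (two parent–offspring links: r = (1/2)^2 = 1/4).
r to a half first cousin = 0.0625 (half first cousins share one grandparent — one path of length 4: r = (1/2)^4 = 1/16).
Summing one r·B term per recipient: 3·0.125·0.0997 + 2·0.25·0.289 + 4·0.0625·0.0299 = 0.1893625.
0.1893625 < 0.45: the indirect benefit is less than the cost.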